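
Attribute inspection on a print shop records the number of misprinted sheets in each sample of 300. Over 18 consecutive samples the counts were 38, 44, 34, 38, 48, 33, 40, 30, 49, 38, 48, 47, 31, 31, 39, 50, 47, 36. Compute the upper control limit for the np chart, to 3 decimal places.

p̄ = Σdᵢ / (k·n) = 721 / (18 × 300) = 0.13352
UCL = np̄ + 3·√(np̄(1−p̄)) = 40.0556 + 3 × √(40.0556×0.86648) = 40.0556 + 3 × 5.8913 = 57.7295

57.729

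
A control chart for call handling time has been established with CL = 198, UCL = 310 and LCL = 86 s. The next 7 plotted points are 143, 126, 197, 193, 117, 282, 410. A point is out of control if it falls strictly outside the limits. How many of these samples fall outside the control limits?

Compare each point to [86, 310]: sample 7 = 410 > UCL.

1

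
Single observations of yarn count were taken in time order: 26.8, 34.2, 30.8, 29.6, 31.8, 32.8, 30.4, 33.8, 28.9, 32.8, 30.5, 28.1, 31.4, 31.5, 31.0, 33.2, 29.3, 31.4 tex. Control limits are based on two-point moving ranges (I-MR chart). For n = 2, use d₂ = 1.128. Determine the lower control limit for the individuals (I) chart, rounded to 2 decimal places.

23.73

X̄ = (26.8 + 34.2 + 30.8 + 29.6 + 31.8 + 32.8 + 30.4 + 33.8 + 28.9 + 32.8 + 30.5 + 28.1 + 31.4 + 31.5 + 31.0 + 33.2 + 29.3 + 31.4) / 18 = 31.0167
Moving ranges: 7.4, 3.4, 1.2, 2.2, 1.0, 2.4, 3.4, 4.9, 3.9, 2.3, 2.4, 3.3, 0.1, 0.5, 2.2, 3.9, 2.1; M̄R̄ = 46.6000 / 17 = 2.7412
LCL = X̄ − 3·M̄R̄/d₂ = 31.0167 − 3 × 2.7412 / 1.128 = 23.7263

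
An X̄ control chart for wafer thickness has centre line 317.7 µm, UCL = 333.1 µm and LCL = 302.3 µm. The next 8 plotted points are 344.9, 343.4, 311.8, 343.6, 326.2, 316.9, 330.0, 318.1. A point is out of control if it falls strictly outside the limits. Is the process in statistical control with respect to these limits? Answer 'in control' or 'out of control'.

out of control

Compare each point to [302.3, 333.1]: sample 1 = 344.9 > UCL; sample 2 = 343.4 > UCL; sample 4 = 343.6 > UCL.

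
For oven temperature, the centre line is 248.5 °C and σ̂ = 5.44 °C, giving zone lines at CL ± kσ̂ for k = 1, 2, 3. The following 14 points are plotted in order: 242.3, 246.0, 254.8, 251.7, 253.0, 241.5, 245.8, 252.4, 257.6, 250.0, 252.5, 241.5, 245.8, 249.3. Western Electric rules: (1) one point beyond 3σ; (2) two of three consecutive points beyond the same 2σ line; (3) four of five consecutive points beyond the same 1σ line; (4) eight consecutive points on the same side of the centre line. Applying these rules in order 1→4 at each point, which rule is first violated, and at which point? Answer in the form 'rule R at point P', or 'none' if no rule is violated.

none

Zone of each point (C = within 1σ̂, B = 1σ̂–2σ̂, A = 2σ̂–3σ̂, * = beyond 3σ̂; sign = side of CL): 1:-B, 2:-C, 3:+B, 4:+C, 5:+C, 6:-B, 7:-C, 8:+C, 9:+B, 10:+C, 11:+C, 12:-B, 13:-C, 14:+C
No rule fires across all 14 points.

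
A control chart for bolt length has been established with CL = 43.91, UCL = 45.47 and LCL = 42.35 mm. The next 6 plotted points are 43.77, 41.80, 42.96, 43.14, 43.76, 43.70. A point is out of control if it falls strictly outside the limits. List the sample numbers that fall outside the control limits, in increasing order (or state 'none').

2

Compare each point to [42.35, 45.47]: sample 2 = 41.80 < LCL.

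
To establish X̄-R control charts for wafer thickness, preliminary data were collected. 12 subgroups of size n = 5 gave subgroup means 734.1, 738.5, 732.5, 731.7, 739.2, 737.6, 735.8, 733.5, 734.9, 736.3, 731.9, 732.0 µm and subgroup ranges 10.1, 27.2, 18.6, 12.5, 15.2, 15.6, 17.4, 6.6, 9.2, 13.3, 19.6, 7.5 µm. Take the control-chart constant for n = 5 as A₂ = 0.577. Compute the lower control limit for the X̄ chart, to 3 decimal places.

726.525

X̄̄ = (734.1 + 738.5 + 732.5 + 731.7 + 739.2 + 737.6 + 735.8 + 733.5 + 734.9 + 736.3 + 731.9 + 732.0) / 12 = 8818.0000 / 12 = 734.8333
R̄ = (10.1 + 27.2 + 18.6 + 12.5 + 15.2 + 15.6 + 17.4 + 6.6 + 9.2 + 13.3 + 19.6 + 7.5) / 12 = 172.8000 / 12 = 14.4000
LCL = X̄̄ − A₂·R̄ = 734.8333 − 0.577 × 14.4000 = 726.5245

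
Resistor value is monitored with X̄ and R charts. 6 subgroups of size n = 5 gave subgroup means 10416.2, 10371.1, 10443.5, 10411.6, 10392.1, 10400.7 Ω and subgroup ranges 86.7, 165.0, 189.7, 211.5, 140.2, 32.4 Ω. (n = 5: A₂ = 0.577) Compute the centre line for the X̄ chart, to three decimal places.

10405.867

X̄̄ = (10416.2 + 10371.1 + 10443.5 + 10411.6 + 10392.1 + 10400.7) / 6 = 62435.2000 / 6 = 10405.8667
CL = X̄̄ = 10405.8667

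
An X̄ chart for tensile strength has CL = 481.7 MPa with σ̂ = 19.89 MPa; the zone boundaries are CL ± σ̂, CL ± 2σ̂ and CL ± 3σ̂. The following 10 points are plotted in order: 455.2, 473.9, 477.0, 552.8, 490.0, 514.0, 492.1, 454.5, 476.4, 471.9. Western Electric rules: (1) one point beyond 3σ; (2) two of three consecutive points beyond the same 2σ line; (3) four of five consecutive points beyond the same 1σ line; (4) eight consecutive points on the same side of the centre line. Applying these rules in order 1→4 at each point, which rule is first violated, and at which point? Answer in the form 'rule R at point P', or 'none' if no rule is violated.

rule 1 at point 4

Zone of each point (C = within 1σ̂, B = 1σ̂–2σ̂, A = 2σ̂–3σ̂, * = beyond 3σ̂; sign = side of CL): 1:-B, 2:-C, 3:-C, 4:+*, 5:+C, 6:+B, 7:+C, 8:-B, 9:-C, 10:-C
Rule 1 (one point beyond the 3σ limits) is satisfied at point 4.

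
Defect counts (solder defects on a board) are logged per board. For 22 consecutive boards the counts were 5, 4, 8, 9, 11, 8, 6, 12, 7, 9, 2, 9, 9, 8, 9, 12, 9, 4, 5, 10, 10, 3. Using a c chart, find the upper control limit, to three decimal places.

c̄ = (5 + 4 + 8 + 9 + 11 + 8 + 6 + 12 + 7 + 9 + 2 + 9 + 9 + 8 + 9 + 12 + 9 + 4 + 5 + 10 + 10 + 3) / 22 = 169 / 22 = 7.6818
UCL = c̄ + 3√c̄ = 7.6818 + 3 × √7.6818 = 7.6818 + 3 × 2.7716 = 15.9966

15.997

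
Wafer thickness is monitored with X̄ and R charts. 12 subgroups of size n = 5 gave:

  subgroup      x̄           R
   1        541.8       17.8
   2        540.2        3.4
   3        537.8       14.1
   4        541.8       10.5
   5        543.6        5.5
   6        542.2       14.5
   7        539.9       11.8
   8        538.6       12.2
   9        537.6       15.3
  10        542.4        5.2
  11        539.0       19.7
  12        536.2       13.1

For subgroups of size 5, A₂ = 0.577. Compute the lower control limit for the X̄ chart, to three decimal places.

X̄̄ = (541.8 + 540.2 + 537.8 + 541.8 + 543.6 + 542.2 + 539.9 + 538.6 + 537.6 + 542.4 + 539.0 + 536.2) / 12 = 6481.1000 / 12 = 540.0917
R̄ = (17.8 + 3.4 + 14.1 + 10.5 + 5.5 + 14.5 + 11.8 + 12.2 + 15.3 + 5.2 + 19.7 + 13.1) / 12 = 143.1000 / 12 = 11.9250
LCL = X̄̄ − A₂·R̄ = 540.0917 − 0.577 × 11.9250 = 533.2109

533.211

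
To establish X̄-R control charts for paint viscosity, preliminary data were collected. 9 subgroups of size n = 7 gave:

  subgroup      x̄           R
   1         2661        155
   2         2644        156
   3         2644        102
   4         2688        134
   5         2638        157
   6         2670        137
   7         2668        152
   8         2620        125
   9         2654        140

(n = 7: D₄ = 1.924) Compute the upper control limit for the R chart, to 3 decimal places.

268.932

R̄ = (155 + 156 + 102 + 134 + 157 + 137 + 152 + 125 + 140) / 9 = 1258.0000 / 9 = 139.7778
UCL_R = D₄·R̄ = 1.924 × 139.7778 = 268.9324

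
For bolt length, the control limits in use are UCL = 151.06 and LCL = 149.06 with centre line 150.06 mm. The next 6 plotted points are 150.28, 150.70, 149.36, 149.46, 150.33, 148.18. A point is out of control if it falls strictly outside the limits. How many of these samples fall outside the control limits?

1

Compare each point to [149.06, 151.06]: sample 6 = 148.18 < LCL.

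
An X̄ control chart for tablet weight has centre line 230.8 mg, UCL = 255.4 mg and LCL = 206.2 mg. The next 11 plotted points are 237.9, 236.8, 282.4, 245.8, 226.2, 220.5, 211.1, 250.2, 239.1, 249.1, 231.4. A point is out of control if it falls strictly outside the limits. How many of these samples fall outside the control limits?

Compare each point to [206.2, 255.4]: sample 3 = 282.4 > UCL.

1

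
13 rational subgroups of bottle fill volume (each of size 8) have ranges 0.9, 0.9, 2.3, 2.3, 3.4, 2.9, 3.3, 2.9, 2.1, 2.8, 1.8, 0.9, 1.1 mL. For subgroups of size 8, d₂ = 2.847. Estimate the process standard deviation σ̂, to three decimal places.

0.746

R̄ = (0.9 + 0.9 + 2.3 + 2.3 + 3.4 + 2.9 + 3.3 + 2.9 + 2.1 + 2.8 + 1.8 + 0.9 + 1.1) / 13 = 2.1231
σ̂ = R̄ / d₂ = 2.1231 / 2.847 = 0.7457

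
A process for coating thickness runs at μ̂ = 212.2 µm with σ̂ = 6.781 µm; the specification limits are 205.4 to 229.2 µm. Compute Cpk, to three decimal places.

Cpu = (USL − μ̂) / (3σ̂) = (229.2 − 212.2) / (3 × 6.781) = 0.8357; Cpl = (μ̂ − LSL) / (3σ̂) = (212.2 − 205.4) / (3 × 6.781) = 0.3343; Cpk = min(Cpu, Cpl) = 0.3343

0.334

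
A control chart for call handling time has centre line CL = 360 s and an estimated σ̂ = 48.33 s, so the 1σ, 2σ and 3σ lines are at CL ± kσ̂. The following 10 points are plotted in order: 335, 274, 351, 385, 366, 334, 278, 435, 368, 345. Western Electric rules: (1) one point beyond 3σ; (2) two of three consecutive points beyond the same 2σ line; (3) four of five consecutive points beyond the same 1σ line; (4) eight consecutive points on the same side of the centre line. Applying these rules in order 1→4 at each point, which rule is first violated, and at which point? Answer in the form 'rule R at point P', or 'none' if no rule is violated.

none

Zone of each point (C = within 1σ̂, B = 1σ̂–2σ̂, A = 2σ̂–3σ̂, * = beyond 3σ̂; sign = side of CL): 1:-C, 2:-B, 3:-C, 4:+C, 5:+C, 6:-C, 7:-B, 8:+B, 9:+C, 10:-C
No rule fires across all 10 points.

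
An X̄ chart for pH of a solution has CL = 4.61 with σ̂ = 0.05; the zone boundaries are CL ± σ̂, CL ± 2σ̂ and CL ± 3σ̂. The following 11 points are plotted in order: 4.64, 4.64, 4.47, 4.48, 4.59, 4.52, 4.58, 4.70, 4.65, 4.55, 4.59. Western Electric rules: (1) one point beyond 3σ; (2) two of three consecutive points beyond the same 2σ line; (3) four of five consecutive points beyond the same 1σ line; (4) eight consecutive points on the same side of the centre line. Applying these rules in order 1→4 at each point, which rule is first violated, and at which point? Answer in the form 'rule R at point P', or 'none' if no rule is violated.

rule 2 at point 4

Zone of each point (C = within 1σ̂, B = 1σ̂–2σ̂, A = 2σ̂–3σ̂, * = beyond 3σ̂; sign = side of CL): 1:+C, 2:+C, 3:-A, 4:-A, 5:-C, 6:-B, 7:-C, 8:+B, 9:+C, 10:-B, 11:-C
Rule 2 (two of three consecutive points beyond the same 2σ limit) is satisfied at point 4.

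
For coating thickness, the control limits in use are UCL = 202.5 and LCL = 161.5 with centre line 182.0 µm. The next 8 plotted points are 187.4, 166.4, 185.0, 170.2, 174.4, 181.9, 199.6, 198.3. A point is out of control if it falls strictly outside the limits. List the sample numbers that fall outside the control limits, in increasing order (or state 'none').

All 8 points lie within [161.5, 202.5].

none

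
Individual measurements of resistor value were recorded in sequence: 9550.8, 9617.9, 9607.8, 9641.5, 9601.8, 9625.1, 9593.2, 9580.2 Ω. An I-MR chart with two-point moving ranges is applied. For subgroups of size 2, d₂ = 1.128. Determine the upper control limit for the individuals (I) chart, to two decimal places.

X̄ = (9550.8 + 9617.9 + 9607.8 + 9641.5 + 9601.8 + 9625.1 + 9593.2 + 9580.2) / 8 = 9602.2875
Moving ranges: 67.1, 10.1, 33.7, 39.7, 23.3, 31.9, 13.0; M̄R̄ = 218.8000 / 7 = 31.2571
UCL = X̄ + 3·M̄R̄/d₂ = 9602.2875 + 3 × 31.2571 / 1.128 = 9685.4182

9685.42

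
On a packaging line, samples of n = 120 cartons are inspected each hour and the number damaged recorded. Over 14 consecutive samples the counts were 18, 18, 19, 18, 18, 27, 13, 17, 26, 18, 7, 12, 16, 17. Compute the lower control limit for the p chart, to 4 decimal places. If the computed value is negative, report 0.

p̄ = Σdᵢ / (k·n) = 244 / (14 × 120) = 0.14524
LCL = p̄ − 3·√(p̄(1−p̄)/n) = 0.14524 − 3 × 0.03216 = 0.04875

0.0487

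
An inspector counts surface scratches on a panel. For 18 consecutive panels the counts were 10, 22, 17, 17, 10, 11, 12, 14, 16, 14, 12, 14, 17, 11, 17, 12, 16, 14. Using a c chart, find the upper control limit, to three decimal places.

c̄ = (10 + 22 + 17 + 17 + 10 + 11 + 12 + 14 + 16 + 14 + 12 + 14 + 17 + 11 + 17 + 12 + 16 + 14) / 18 = 256 / 18 = 14.2222
UCL = c̄ + 3√c̄ = 14.2222 + 3 × √14.2222 = 14.2222 + 3 × 3.7712 = 25.5359

25.536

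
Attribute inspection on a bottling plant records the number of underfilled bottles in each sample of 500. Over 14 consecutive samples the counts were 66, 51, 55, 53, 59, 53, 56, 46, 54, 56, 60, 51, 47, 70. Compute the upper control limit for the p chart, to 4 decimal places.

0.1531

p̄ = Σdᵢ / (k·n) = 777 / (14 × 500) = 0.11100
UCL = p̄ + 3·√(p̄(1−p̄)/n) = 0.11100 + 3 × √(0.11100×0.88900/500) = 0.11100 + 3 × 0.01405 = 0.15315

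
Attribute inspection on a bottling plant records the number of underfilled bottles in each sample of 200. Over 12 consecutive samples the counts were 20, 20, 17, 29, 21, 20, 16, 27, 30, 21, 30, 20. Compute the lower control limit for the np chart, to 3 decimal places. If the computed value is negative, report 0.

p̄ = Σdᵢ / (k·n) = 271 / (12 × 200) = 0.11292
LCL = np̄ − 3·√(np̄(1−p̄)) = 22.5833 − 3 × 4.4759 = 9.1558

9.156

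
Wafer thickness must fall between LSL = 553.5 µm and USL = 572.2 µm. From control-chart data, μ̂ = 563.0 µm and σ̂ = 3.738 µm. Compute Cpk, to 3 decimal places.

0.820

Cpu = (USL − μ̂) / (3σ̂) = (572.2 − 563.0) / (3 × 3.738) = 0.8204; Cpl = (μ̂ − LSL) / (3σ̂) = (563.0 − 553.5) / (3 × 3.738) = 0.8472; Cpk = min(Cpu, Cpl) = 0.8204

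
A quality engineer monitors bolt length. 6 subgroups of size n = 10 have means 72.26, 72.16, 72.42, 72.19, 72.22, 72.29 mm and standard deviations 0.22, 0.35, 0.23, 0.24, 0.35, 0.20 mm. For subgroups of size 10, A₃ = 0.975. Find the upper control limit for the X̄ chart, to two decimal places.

X̄̄ = (72.26 + 72.16 + 72.42 + 72.19 + 72.22 + 72.29) / 6 = 72.2567
s̄ = (0.22 + 0.35 + 0.23 + 0.24 + 0.35 + 0.20) / 6 = 0.2650
UCL = X̄̄ + A₃·s̄ = 72.2567 + 0.975 × 0.2650 = 72.5150

72.52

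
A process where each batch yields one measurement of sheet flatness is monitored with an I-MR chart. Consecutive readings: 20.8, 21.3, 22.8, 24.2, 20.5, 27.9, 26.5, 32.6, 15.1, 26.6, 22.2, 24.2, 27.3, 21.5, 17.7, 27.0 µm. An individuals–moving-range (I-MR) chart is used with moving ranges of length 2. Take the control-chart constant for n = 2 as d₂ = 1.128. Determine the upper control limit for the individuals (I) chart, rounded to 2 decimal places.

X̄ = (20.8 + 21.3 + 22.8 + 24.2 + 20.5 + 27.9 + 26.5 + 32.6 + 15.1 + 26.6 + 22.2 + 24.2 + 27.3 + 21.5 + 17.7 + 27.0) / 16 = 23.6375
Moving ranges: 0.5, 1.5, 1.4, 3.7, 7.4, 1.4, 6.1, 17.5, 11.5, 4.4, 2.0, 3.1, 5.8, 3.8, 9.3; M̄R̄ = 79.4000 / 15 = 5.2933
UCL = X̄ + 3·M̄R̄/d₂ = 23.6375 + 3 × 5.2933 / 1.128 = 37.7155

37.72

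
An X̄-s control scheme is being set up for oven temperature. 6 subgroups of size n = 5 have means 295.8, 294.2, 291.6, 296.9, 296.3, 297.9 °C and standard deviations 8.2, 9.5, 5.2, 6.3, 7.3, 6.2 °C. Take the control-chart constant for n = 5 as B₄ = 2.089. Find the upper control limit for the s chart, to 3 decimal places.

s̄ = (8.2 + 9.5 + 5.2 + 6.3 + 7.3 + 6.2) / 6 = 7.1167
UCL_s = B₄·s̄ = 2.089 × 7.1167 = 14.8667

14.867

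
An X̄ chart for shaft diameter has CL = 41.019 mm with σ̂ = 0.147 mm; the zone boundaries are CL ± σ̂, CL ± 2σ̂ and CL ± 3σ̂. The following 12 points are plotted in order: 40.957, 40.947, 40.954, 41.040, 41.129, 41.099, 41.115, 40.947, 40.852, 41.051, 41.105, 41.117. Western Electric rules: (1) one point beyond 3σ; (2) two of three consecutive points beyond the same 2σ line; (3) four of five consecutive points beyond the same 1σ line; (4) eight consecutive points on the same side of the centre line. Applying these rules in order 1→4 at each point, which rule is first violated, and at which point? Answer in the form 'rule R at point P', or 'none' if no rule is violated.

none

Zone of each point (C = within 1σ̂, B = 1σ̂–2σ̂, A = 2σ̂–3σ̂, * = beyond 3σ̂; sign = side of CL): 1:-C, 2:-C, 3:-C, 4:+C, 5:+C, 6:+C, 7:+C, 8:-C, 9:-B, 10:+C, 11:+C, 12:+C
No rule fires across all 12 points.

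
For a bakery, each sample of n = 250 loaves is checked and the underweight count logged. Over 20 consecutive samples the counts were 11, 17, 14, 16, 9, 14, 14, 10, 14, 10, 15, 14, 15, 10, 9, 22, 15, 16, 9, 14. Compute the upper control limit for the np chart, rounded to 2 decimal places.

24.08

p̄ = Σdᵢ / (k·n) = 268 / (20 × 250) = 0.05360
UCL = np̄ + 3·√(np̄(1−p̄)) = 13.4000 + 3 × √(13.4000×0.94640) = 13.4000 + 3 × 3.5611 = 24.0834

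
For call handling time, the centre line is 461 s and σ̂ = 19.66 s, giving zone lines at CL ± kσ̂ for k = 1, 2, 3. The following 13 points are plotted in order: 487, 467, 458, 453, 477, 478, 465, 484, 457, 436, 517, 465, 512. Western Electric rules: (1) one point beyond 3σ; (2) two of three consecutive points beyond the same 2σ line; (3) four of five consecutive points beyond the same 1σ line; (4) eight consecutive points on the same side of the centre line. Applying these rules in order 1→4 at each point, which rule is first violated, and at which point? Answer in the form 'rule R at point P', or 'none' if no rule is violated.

rule 2 at point 13

Zone of each point (C = within 1σ̂, B = 1σ̂–2σ̂, A = 2σ̂–3σ̂, * = beyond 3σ̂; sign = side of CL): 1:+B, 2:+C, 3:-C, 4:-C, 5:+C, 6:+C, 7:+C, 8:+B, 9:-C, 10:-B, 11:+A, 12:+C, 13:+A
Rule 2 (two of three consecutive points beyond the same 2σ limit) is satisfied at point 13.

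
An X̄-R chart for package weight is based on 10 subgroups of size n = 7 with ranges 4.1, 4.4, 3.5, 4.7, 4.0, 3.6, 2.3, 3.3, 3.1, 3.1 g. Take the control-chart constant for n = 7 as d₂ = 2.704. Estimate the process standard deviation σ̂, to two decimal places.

1.34

R̄ = (4.1 + 4.4 + 3.5 + 4.7 + 4.0 + 3.6 + 2.3 + 3.3 + 3.1 + 3.1) / 10 = 3.6100
σ̂ = R̄ / d₂ = 3.6100 / 2.704 = 1.3351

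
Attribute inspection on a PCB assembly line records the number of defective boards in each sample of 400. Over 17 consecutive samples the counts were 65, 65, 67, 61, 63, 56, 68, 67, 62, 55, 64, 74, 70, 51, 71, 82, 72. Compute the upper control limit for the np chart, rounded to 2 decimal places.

87.67

p̄ = Σdᵢ / (k·n) = 1113 / (17 × 400) = 0.16368
UCL = np̄ + 3·√(np̄(1−p̄)) = 65.4706 + 3 × √(65.4706×0.83632) = 65.4706 + 3 × 7.3996 = 87.6695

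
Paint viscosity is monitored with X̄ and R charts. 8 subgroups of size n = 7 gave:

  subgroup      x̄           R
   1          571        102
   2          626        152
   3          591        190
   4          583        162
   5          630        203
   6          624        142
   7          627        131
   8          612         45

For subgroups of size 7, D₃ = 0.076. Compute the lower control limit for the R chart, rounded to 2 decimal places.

10.71

R̄ = (102 + 152 + 190 + 162 + 203 + 142 + 131 + 45) / 8 = 1127.0000 / 8 = 140.8750
LCL_R = D₃·R̄ = 0.076 × 140.8750 = 10.7065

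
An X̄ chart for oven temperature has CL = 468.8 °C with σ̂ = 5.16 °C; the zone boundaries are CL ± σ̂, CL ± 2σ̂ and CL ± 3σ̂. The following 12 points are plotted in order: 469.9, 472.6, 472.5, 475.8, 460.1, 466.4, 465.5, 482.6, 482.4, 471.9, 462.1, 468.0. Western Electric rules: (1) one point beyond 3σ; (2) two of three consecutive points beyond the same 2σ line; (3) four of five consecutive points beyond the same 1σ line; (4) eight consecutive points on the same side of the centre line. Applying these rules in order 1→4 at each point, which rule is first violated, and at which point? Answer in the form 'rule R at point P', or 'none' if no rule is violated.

rule 2 at point 9

Zone of each point (C = within 1σ̂, B = 1σ̂–2σ̂, A = 2σ̂–3σ̂, * = beyond 3σ̂; sign = side of CL): 1:+C, 2:+C, 3:+C, 4:+B, 5:-B, 6:-C, 7:-C, 8:+A, 9:+A, 10:+C, 11:-B, 12:-C
Rule 2 (two of three consecutive points beyond the same 2σ limit) is satisfied at point 9.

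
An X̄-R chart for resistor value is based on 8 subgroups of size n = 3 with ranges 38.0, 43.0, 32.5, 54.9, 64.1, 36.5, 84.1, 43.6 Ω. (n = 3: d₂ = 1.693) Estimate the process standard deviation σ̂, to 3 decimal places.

29.290

R̄ = (38.0 + 43.0 + 32.5 + 54.9 + 64.1 + 36.5 + 84.1 + 43.6) / 8 = 49.5875
σ̂ = R̄ / d₂ = 49.5875 / 1.693 = 29.2897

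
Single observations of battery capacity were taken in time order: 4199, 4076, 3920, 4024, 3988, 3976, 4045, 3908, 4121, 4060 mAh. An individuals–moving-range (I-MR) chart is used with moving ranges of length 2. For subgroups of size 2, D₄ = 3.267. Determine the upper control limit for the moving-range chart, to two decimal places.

Moving ranges: 123, 156, 104, 36, 12, 69, 137, 213, 61; M̄R̄ = 911.0000 / 9 = 101.2222
UCL_MR = D₄·M̄R̄ = 3.267 × 101.2222 = 330.6930

330.69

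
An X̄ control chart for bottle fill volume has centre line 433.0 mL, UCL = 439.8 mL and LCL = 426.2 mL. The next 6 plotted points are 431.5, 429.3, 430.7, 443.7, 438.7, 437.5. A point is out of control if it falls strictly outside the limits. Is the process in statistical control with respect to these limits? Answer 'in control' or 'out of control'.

Compare each point to [426.2, 439.8]: sample 4 = 443.7 > UCL.

out of control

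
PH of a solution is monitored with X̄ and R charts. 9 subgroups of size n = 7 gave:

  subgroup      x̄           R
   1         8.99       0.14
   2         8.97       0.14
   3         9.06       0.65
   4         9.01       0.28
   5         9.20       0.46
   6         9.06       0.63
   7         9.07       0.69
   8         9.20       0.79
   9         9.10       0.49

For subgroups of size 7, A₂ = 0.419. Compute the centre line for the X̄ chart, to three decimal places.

X̄̄ = (8.99 + 8.97 + 9.06 + 9.01 + 9.20 + 9.06 + 9.07 + 9.20 + 9.10) / 9 = 81.6600 / 9 = 9.0733
CL = X̄̄ = 9.0733

9.073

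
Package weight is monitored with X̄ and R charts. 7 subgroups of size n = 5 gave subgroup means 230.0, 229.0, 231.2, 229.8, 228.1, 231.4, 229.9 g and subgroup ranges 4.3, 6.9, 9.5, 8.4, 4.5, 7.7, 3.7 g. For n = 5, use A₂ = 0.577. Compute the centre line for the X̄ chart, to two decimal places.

X̄̄ = (230.0 + 229.0 + 231.2 + 229.8 + 228.1 + 231.4 + 229.9) / 7 = 1609.4000 / 7 = 229.9143
CL = X̄̄ = 229.9143

229.91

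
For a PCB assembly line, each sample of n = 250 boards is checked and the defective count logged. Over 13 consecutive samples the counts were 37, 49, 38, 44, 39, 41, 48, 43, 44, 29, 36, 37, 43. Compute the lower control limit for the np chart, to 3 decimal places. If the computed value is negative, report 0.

23.118

p̄ = Σdᵢ / (k·n) = 528 / (13 × 250) = 0.16246
LCL = np̄ − 3·√(np̄(1−p̄)) = 40.6154 − 3 × 5.8324 = 23.1182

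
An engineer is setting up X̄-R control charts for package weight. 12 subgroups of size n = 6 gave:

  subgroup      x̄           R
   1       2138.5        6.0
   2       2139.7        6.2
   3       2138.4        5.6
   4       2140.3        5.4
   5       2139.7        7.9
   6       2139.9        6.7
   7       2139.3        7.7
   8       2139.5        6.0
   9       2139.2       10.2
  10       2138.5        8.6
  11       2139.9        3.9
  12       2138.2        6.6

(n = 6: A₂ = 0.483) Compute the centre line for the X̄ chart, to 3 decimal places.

2139.258

X̄̄ = (2138.5 + 2139.7 + 2138.4 + 2140.3 + 2139.7 + 2139.9 + 2139.3 + 2139.5 + 2139.2 + 2138.5 + 2139.9 + 2138.2) / 12 = 25671.1000 / 12 = 2139.2583
CL = X̄̄ = 2139.2583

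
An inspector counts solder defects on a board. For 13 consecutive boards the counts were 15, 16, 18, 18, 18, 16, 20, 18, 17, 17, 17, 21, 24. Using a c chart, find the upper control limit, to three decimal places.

c̄ = (15 + 16 + 18 + 18 + 18 + 16 + 20 + 18 + 17 + 17 + 17 + 21 + 24) / 13 = 235 / 13 = 18.0769
UCL = c̄ + 3√c̄ = 18.0769 + 3 × √18.0769 = 18.0769 + 3 × 4.2517 = 30.8320

30.832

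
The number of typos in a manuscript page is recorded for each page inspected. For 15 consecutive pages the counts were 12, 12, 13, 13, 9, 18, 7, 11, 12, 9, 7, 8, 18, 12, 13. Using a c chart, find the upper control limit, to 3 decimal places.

c̄ = (12 + 12 + 13 + 13 + 9 + 18 + 7 + 11 + 12 + 9 + 7 + 8 + 18 + 12 + 13) / 15 = 174 / 15 = 11.6000
UCL = c̄ + 3√c̄ = 11.6000 + 3 × √11.6000 = 11.6000 + 3 × 3.4059 = 21.8176

21.818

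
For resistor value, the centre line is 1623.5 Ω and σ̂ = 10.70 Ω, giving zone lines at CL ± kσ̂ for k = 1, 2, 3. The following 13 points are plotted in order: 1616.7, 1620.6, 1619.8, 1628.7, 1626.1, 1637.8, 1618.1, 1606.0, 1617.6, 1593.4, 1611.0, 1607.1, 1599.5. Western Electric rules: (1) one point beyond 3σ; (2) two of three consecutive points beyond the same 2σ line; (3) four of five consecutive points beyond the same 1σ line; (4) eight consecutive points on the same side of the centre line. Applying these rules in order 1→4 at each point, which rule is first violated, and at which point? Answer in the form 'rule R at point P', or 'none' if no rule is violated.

rule 3 at point 12

Zone of each point (C = within 1σ̂, B = 1σ̂–2σ̂, A = 2σ̂–3σ̂, * = beyond 3σ̂; sign = side of CL): 1:-C, 2:-C, 3:-C, 4:+C, 5:+C, 6:+B, 7:-C, 8:-B, 9:-C, 10:-A, 11:-B, 12:-B, 13:-A
Rule 3 (four of five consecutive points beyond the same 1σ limit) is satisfied at point 12.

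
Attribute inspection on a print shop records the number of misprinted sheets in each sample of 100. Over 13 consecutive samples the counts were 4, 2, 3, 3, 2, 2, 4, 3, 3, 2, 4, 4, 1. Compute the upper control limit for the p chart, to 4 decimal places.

0.0783

p̄ = Σdᵢ / (k·n) = 37 / (13 × 100) = 0.02846
UCL = p̄ + 3·√(p̄(1−p̄)/n) = 0.02846 + 3 × √(0.02846×0.97154/100) = 0.02846 + 3 × 0.01663 = 0.07835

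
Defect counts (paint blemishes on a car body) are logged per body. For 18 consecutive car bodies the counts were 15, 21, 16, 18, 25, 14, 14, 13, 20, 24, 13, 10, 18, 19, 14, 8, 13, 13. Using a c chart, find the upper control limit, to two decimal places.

c̄ = (15 + 21 + 16 + 18 + 25 + 14 + 14 + 13 + 20 + 24 + 13 + 10 + 18 + 19 + 14 + 8 + 13 + 13) / 18 = 288 / 18 = 16.0000
UCL = c̄ + 3√c̄ = 16.0000 + 3 × √16.0000 = 16.0000 + 3 × 4.0000 = 28.0000

28.00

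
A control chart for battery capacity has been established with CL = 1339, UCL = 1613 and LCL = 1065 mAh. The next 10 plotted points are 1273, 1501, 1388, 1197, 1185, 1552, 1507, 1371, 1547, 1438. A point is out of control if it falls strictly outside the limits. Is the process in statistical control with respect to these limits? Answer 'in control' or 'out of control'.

All 10 points lie within [1065, 1613].

in control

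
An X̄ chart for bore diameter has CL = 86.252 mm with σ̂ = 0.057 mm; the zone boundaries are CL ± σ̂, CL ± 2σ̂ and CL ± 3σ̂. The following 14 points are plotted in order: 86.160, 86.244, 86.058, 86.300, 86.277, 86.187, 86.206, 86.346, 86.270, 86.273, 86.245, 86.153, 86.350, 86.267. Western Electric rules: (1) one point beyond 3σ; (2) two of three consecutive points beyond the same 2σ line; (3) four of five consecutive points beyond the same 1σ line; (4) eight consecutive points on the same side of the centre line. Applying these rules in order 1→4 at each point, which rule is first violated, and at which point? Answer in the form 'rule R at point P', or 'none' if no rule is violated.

rule 1 at point 3

Zone of each point (C = within 1σ̂, B = 1σ̂–2σ̂, A = 2σ̂–3σ̂, * = beyond 3σ̂; sign = side of CL): 1:-B, 2:-C, 3:-*, 4:+C, 5:+C, 6:-B, 7:-C, 8:+B, 9:+C, 10:+C, 11:-C, 12:-B, 13:+B, 14:+C
Rule 1 (one point beyond the 3σ limits) is satisfied at point 3.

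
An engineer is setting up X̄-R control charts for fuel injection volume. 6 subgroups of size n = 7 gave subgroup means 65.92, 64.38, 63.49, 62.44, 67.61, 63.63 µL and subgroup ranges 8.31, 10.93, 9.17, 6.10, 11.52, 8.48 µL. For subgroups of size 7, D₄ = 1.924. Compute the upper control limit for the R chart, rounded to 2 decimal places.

17.48

R̄ = (8.31 + 10.93 + 9.17 + 6.10 + 11.52 + 8.48) / 6 = 54.5100 / 6 = 9.0850
UCL_R = D₄·R̄ = 1.924 × 9.0850 = 17.4795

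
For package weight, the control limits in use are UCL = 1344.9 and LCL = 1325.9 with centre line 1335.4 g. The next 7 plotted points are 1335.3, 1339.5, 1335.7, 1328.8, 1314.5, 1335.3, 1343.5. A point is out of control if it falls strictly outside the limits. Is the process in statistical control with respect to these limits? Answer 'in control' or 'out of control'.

out of control

Compare each point to [1325.9, 1344.9]: sample 5 = 1314.5 < LCL.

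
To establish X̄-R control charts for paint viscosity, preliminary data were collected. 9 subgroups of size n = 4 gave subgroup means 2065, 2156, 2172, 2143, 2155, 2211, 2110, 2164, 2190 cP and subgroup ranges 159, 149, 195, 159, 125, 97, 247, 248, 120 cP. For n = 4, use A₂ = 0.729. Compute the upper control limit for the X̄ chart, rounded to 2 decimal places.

X̄̄ = (2065 + 2156 + 2172 + 2143 + 2155 + 2211 + 2110 + 2164 + 2190) / 9 = 19366.0000 / 9 = 2151.7778
R̄ = (159 + 149 + 195 + 159 + 125 + 97 + 247 + 248 + 120) / 9 = 1499.0000 / 9 = 166.5556
UCL = X̄̄ + A₂·R̄ = 2151.7778 + 0.729 × 166.5556 = 2273.1968

2273.20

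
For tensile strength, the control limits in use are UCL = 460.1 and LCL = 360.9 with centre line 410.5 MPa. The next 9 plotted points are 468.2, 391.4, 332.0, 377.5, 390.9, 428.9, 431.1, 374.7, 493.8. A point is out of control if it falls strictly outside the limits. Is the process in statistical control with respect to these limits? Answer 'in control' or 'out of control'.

out of control

Compare each point to [360.9, 460.1]: sample 1 = 468.2 > UCL; sample 3 = 332.0 < LCL; sample 9 = 493.8 > UCL.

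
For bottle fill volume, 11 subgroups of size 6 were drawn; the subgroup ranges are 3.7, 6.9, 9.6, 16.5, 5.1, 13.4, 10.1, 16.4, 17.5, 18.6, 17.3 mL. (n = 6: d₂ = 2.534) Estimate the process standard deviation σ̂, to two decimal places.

R̄ = (3.7 + 6.9 + 9.6 + 16.5 + 5.1 + 13.4 + 10.1 + 16.4 + 17.5 + 18.6 + 17.3) / 11 = 12.2818
σ̂ = R̄ / d₂ = 12.2818 / 2.534 = 4.8468

4.85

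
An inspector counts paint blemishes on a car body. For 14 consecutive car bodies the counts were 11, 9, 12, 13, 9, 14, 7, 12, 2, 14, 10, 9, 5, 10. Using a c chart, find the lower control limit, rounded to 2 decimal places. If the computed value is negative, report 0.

c̄ = (11 + 9 + 12 + 13 + 9 + 14 + 7 + 12 + 2 + 14 + 10 + 9 + 5 + 10) / 14 = 137 / 14 = 9.7857
LCL = c̄ − 3√c̄ = 9.7857 − 3 × 3.1282 = 0.4011

0.40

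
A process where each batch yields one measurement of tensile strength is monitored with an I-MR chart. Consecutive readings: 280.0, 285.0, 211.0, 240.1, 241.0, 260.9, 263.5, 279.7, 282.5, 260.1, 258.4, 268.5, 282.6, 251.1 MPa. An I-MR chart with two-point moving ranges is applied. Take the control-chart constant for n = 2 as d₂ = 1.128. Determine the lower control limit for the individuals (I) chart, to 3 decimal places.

X̄ = (280.0 + 285.0 + 211.0 + 240.1 + 241.0 + 260.9 + 263.5 + 279.7 + 282.5 + 260.1 + 258.4 + 268.5 + 282.6 + 251.1) / 14 = 261.7429
Moving ranges: 5.0, 74.0, 29.1, 0.9, 19.9, 2.6, 16.2, 2.8, 22.4, 1.7, 10.1, 14.1, 31.5; M̄R̄ = 230.3000 / 13 = 17.7154
LCL = X̄ − 3·M̄R̄/d₂ = 261.7429 − 3 × 17.7154 / 1.128 = 214.6275

214.627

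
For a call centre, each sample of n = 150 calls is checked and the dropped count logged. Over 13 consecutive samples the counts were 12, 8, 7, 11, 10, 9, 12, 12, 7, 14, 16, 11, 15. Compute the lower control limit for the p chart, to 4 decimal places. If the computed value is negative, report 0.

0.0098

p̄ = Σdᵢ / (k·n) = 144 / (13 × 150) = 0.07385
LCL = p̄ − 3·√(p̄(1−p̄)/n) = 0.07385 − 3 × 0.02135 = 0.00979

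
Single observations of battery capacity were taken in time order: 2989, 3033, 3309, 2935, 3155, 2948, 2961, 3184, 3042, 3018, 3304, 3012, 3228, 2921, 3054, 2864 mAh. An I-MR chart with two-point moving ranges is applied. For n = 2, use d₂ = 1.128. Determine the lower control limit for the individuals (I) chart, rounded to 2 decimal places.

2537.29

X̄ = (2989 + 3033 + 3309 + 2935 + 3155 + 2948 + 2961 + 3184 + 3042 + 3018 + 3304 + 3012 + 3228 + 2921 + 3054 + 2864) / 16 = 3059.8125
Moving ranges: 44, 276, 374, 220, 207, 13, 223, 142, 24, 286, 292, 216, 307, 133, 190; M̄R̄ = 2947.0000 / 15 = 196.4667
LCL = X̄ − 3·M̄R̄/d₂ = 3059.8125 − 3 × 196.4667 / 1.128 = 2537.2948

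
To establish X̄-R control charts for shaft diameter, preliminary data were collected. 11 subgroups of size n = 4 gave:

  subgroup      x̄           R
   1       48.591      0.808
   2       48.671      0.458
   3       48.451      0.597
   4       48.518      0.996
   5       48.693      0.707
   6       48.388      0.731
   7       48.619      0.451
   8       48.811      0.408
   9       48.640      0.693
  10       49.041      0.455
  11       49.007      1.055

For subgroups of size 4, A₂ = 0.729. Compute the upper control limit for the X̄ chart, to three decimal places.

49.163

X̄̄ = (48.591 + 48.671 + 48.451 + 48.518 + 48.693 + 48.388 + 48.619 + 48.811 + 48.640 + 49.041 + 49.007) / 11 = 535.4300 / 11 = 48.6755
R̄ = (0.808 + 0.458 + 0.597 + 0.996 + 0.707 + 0.731 + 0.451 + 0.408 + 0.693 + 0.455 + 1.055) / 11 = 7.3590 / 11 = 0.6690
UCL = X̄̄ + A₂·R̄ = 48.6755 + 0.729 × 0.6690 = 49.1632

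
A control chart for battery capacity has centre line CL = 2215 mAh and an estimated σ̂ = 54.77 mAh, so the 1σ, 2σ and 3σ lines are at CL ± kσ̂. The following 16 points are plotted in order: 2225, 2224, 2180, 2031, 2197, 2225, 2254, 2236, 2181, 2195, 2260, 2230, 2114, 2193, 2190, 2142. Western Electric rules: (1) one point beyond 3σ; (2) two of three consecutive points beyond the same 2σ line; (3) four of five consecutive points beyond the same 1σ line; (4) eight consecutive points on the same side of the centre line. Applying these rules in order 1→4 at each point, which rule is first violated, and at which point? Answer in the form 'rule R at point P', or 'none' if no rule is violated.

rule 1 at point 4

Zone of each point (C = within 1σ̂, B = 1σ̂–2σ̂, A = 2σ̂–3σ̂, * = beyond 3σ̂; sign = side of CL): 1:+C, 2:+C, 3:-C, 4:-*, 5:-C, 6:+C, 7:+C, 8:+C, 9:-C, 10:-C, 11:+C, 12:+C, 13:-B, 14:-C, 15:-C, 16:-B
Rule 1 (one point beyond the 3σ limits) is satisfied at point 4.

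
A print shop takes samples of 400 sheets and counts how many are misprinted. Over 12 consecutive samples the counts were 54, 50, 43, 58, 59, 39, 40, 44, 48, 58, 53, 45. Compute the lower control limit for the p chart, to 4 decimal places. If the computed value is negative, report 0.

p̄ = Σdᵢ / (k·n) = 591 / (12 × 400) = 0.12312
LCL = p̄ − 3·√(p̄(1−p̄)/n) = 0.12312 − 3 × 0.01643 = 0.07384

0.0738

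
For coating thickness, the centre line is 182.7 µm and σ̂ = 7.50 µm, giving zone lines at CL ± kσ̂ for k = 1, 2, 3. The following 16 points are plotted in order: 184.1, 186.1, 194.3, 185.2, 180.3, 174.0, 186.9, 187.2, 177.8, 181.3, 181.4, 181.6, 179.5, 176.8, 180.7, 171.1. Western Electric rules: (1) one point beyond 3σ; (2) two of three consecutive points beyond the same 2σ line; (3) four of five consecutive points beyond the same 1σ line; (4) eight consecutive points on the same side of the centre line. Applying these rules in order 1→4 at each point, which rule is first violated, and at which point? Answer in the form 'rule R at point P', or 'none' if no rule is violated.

Zone of each point (C = within 1σ̂, B = 1σ̂–2σ̂, A = 2σ̂–3σ̂, * = beyond 3σ̂; sign = side of CL): 1:+C, 2:+C, 3:+B, 4:+C, 5:-C, 6:-B, 7:+C, 8:+C, 9:-C, 10:-C, 11:-C, 12:-C, 13:-C, 14:-C, 15:-C, 16:-B
Rule 4 (eight consecutive points on the same side of the centre line) is satisfied at point 16.

rule 4 at point 16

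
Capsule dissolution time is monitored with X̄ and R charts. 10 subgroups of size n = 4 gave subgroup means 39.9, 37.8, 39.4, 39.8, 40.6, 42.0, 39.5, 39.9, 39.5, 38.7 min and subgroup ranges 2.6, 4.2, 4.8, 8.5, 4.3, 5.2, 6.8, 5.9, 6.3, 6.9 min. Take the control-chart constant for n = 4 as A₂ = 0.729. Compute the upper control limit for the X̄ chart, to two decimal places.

43.76

X̄̄ = (39.9 + 37.8 + 39.4 + 39.8 + 40.6 + 42.0 + 39.5 + 39.9 + 39.5 + 38.7) / 10 = 397.1000 / 10 = 39.7100
R̄ = (2.6 + 4.2 + 4.8 + 8.5 + 4.3 + 5.2 + 6.8 + 5.9 + 6.3 + 6.9) / 10 = 55.5000 / 10 = 5.5500
UCL = X̄̄ + A₂·R̄ = 39.7100 + 0.729 × 5.5500 = 43.7559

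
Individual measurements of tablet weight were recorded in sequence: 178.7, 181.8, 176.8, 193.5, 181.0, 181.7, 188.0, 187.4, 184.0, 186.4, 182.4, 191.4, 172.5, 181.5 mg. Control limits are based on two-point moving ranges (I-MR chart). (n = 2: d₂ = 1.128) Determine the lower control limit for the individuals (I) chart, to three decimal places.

164.625

X̄ = (178.7 + 181.8 + 176.8 + 193.5 + 181.0 + 181.7 + 188.0 + 187.4 + 184.0 + 186.4 + 182.4 + 191.4 + 172.5 + 181.5) / 14 = 183.3643
Moving ranges: 3.1, 5.0, 16.7, 12.5, 0.7, 6.3, 0.6, 3.4, 2.4, 4.0, 9.0, 18.9, 9.0; M̄R̄ = 91.6000 / 13 = 7.0462
LCL = X̄ − 3·M̄R̄/d₂ = 183.3643 − 3 × 7.0462 / 1.128 = 164.6245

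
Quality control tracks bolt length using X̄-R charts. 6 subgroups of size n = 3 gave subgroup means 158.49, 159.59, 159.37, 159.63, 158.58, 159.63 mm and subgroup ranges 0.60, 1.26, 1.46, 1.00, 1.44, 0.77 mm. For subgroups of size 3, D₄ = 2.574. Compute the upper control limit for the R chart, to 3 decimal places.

2.801

R̄ = (0.60 + 1.26 + 1.46 + 1.00 + 1.44 + 0.77) / 6 = 6.5300 / 6 = 1.0883
UCL_R = D₄·R̄ = 2.574 × 1.0883 = 2.8014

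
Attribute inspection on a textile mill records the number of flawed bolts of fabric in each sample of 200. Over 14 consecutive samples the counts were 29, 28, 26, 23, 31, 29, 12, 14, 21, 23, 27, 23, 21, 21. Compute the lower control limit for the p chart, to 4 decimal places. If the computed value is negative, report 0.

0.0489

p̄ = Σdᵢ / (k·n) = 328 / (14 × 200) = 0.11714
LCL = p̄ − 3·√(p̄(1−p̄)/n) = 0.11714 − 3 × 0.02274 = 0.04892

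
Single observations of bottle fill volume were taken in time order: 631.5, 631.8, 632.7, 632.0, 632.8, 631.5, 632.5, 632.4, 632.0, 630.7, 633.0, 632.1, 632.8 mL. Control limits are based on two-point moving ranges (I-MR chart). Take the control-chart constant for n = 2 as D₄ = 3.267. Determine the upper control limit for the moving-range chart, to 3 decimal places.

Moving ranges: 0.3, 0.9, 0.7, 0.8, 1.3, 1.0, 0.1, 0.4, 1.3, 2.3, 0.9, 0.7; M̄R̄ = 10.7000 / 12 = 0.8917
UCL_MR = D₄·M̄R̄ = 3.267 × 0.8917 = 2.9131

2.913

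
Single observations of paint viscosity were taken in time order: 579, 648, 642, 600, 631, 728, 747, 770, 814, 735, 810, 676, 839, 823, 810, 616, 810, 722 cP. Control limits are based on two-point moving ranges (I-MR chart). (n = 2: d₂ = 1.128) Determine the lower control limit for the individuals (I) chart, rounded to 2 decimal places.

X̄ = (579 + 648 + 642 + 600 + 631 + 728 + 747 + 770 + 814 + 735 + 810 + 676 + 839 + 823 + 810 + 616 + 810 + 722) / 18 = 722.2222
Moving ranges: 69, 6, 42, 31, 97, 19, 23, 44, 79, 75, 134, 163, 16, 13, 194, 194, 88; M̄R̄ = 1287.0000 / 17 = 75.7059
LCL = X̄ − 3·M̄R̄/d₂ = 722.2222 − 3 × 75.7059 / 1.128 = 520.8768

520.88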